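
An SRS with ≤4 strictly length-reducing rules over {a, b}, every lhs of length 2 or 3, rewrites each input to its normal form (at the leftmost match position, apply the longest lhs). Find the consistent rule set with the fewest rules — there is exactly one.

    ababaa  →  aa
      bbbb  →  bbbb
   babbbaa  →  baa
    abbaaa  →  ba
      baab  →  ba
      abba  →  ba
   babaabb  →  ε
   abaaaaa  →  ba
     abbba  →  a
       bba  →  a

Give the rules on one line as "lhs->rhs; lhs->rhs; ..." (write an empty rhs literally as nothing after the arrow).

aaa->a; ab->; aba->ba; bba->a

  | ababaa => babaa => bbaa => aa
  | bbbb
  | babbbaa => bbbaa => baa
  | abbaaa => baaa => ba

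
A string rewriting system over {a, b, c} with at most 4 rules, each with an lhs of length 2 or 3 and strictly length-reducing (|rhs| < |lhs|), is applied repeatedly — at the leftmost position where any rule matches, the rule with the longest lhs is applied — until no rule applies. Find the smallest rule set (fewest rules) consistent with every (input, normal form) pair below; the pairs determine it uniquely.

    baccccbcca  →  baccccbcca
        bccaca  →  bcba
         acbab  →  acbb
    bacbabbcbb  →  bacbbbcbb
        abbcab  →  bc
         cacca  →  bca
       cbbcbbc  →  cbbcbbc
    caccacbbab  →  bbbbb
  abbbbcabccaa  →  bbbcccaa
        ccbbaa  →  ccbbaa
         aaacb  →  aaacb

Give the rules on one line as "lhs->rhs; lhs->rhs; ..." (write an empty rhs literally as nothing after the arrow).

ab->; bab->bb; cac->b

  | baccccbcca
  | bccaca => bcba
  | acbab => acbb
  | bacbabbcbb => bacbbbcbb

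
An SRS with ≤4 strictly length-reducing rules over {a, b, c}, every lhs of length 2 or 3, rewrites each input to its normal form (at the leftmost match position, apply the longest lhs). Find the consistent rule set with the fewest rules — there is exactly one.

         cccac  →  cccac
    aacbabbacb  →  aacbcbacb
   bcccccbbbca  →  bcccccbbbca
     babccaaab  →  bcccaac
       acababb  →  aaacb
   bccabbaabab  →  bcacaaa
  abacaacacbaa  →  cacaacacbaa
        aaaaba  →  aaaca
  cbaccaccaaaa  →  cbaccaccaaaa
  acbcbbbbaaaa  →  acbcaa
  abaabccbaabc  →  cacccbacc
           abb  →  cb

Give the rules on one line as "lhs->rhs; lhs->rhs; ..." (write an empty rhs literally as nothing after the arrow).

  | cccac
  | aacbabbacb => aacbcbacb
  | bcccccbbbca
  | babccaaab => bcccaaab => bcccaac

ab->c; bba->; cab->aa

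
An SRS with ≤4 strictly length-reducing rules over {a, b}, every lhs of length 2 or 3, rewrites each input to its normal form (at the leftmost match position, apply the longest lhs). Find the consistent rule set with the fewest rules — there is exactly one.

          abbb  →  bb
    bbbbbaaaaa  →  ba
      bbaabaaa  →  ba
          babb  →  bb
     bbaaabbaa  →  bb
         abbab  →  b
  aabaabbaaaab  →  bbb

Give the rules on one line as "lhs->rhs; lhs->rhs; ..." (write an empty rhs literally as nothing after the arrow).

aa->b; ab->; bba->ba

  | abbb => bb
  | bbbbbaaaaa => bbbbaaaaa => bbbaaaaa => bbaaaaa => baaaaa => bbaaa => baaa => bba => ba
  | bbaabaaa => baabaaa => bbbaaa => bbaaa => baaa => bba => ba
  | babb => bb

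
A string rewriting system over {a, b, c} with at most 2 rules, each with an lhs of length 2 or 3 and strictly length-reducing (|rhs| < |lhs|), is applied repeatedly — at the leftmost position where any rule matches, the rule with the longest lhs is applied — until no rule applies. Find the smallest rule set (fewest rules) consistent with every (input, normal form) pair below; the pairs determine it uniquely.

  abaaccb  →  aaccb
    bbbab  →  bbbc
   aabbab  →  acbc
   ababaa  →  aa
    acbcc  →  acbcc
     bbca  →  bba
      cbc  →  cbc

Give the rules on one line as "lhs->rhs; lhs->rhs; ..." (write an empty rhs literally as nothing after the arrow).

  | abaaccb => caaccb => aaccb
  | bbbab => bbbc
  | aabbab => acbab => acbc
  | ababaa => cabaa => abaa => caa => aa

ab->c; ca->a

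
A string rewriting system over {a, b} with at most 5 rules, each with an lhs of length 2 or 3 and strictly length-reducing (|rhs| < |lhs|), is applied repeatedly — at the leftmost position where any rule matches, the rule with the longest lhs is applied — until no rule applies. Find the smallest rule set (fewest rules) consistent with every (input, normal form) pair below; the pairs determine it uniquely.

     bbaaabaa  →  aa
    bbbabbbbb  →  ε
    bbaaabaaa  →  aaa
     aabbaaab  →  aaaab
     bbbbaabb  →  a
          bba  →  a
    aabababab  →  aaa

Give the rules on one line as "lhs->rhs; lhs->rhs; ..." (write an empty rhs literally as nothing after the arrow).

abb->; baa->bb; bab->; bb->

  | bbaaabaa => aaabaa => aaabb => aa
  | bbbabbbbb => babbbbb => bbbb => bb => ε
  | bbaaabaaa => aaabaaa => aaabba => aaa
  | aabbaaab => aaaab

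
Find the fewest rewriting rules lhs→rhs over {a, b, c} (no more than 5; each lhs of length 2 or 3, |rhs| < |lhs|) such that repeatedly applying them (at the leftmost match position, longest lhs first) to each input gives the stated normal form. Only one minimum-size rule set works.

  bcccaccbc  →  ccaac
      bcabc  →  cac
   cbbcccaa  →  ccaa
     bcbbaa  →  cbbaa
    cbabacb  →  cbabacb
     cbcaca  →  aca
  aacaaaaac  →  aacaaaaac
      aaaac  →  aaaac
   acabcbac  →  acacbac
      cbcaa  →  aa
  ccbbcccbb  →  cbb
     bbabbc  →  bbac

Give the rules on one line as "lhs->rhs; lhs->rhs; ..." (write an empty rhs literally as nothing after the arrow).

  | bcccaccbc => cccaccbc => ccccbc => ccaac
  | bcabc => cabc => cac
  | cbbcccaa => cbcccaa => ccaa
  | bcbbaa => cbbaa

acc->c; bc->c; cbc->; ccb->aa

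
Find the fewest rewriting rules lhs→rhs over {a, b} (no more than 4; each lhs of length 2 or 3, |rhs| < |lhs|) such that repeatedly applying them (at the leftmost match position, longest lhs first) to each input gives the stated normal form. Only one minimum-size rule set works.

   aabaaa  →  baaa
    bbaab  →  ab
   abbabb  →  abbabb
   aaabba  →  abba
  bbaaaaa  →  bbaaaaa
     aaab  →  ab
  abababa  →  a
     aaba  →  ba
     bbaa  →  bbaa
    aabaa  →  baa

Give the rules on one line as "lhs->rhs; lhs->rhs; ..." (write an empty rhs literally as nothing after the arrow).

  | aabaaa => baaa
  | bbaab => bbb => ab
  | abbabb
  | aaabba => abba

aab->b; aba->a; bbb->ab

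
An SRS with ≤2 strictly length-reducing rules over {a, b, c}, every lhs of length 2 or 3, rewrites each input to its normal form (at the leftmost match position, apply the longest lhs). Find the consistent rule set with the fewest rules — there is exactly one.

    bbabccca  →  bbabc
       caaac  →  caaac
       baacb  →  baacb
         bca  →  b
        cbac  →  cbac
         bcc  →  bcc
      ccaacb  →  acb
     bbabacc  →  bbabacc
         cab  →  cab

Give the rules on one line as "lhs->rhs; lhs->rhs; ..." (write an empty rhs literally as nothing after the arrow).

  | bbabccca => bbabc
  | caaac
  | baacb
  | bca => b

bca->b; cca->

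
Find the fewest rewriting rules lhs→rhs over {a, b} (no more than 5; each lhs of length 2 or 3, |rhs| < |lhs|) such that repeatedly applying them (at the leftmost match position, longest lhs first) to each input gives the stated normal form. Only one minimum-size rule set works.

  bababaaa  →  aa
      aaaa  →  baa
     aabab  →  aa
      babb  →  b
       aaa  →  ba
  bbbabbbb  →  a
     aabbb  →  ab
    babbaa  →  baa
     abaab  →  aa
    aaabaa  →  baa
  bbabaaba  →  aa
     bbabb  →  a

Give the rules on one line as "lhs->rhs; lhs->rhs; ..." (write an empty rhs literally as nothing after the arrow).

  | bababaaa => aaabaaa => babaaa => aaaaa => baaa => bba => aa
  | aaaa => baa
  | aabab => bab => aa
  | babb => aab => b

aaa->ba; aab->b; bab->aa; bb->a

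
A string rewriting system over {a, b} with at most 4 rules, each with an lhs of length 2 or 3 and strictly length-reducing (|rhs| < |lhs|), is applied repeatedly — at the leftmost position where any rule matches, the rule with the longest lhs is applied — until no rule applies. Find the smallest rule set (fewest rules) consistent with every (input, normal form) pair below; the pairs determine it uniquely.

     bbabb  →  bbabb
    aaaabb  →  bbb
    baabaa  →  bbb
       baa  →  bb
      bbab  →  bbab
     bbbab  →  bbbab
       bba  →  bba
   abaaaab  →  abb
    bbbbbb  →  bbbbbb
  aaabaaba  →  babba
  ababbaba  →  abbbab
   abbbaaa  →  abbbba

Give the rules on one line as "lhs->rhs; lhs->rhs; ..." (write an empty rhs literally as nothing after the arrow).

  | bbabb
  | aaaabb => baabb => bbb
  | baabaa => bbaa => bbb
  | baa => bb

aa->b; aab->b; aba->ab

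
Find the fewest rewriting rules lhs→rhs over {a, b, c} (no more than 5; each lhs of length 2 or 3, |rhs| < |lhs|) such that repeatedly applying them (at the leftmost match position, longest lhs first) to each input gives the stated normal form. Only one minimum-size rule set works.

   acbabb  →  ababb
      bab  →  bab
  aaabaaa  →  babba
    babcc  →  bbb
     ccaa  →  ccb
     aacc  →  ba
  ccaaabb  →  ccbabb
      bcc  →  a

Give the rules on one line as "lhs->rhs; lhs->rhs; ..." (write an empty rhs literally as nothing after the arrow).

aa->b; aac->bb; ac->a; bc->a

  | acbabb => ababb
  | bab
  | aaabaaa => babaaa => babba
  | babcc => baac => bbb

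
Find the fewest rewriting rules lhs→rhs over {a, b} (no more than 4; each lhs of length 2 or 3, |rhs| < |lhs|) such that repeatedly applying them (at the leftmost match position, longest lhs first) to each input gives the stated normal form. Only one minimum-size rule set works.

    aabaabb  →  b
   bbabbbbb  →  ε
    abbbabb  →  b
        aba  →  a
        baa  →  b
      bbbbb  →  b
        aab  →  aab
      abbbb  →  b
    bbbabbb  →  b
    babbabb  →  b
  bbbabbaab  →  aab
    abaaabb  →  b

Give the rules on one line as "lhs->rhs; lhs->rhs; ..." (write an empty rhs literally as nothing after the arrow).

  | aabaabb => aabbb => abb => b
  | bbabbbbb => abbbbb => bbbb => bb => ε
  | abbbabb => bbabb => abb => b
  | aba => a

abb->b; ba->; baa->b; bb->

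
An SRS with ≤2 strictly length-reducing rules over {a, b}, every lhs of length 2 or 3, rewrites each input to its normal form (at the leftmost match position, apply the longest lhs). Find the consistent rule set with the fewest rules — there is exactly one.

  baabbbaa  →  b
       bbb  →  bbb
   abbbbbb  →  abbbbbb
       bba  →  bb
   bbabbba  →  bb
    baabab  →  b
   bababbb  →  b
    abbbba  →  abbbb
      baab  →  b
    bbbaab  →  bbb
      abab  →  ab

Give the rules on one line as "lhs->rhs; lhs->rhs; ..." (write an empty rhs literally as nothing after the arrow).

ba->b; bab->ba

  | baabbbaa => babbbaa => babbaa => babaa => baaa => baa => ba => b
  | bbb
  | abbbbbb
  | bba => bb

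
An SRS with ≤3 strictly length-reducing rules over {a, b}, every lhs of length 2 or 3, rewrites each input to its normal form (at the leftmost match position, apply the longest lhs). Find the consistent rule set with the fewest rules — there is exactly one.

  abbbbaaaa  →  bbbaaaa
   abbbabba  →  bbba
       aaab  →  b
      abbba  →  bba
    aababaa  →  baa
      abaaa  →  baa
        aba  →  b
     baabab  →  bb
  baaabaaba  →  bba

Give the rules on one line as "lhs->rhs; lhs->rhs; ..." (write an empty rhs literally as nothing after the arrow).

  | abbbbaaaa => bbbaaaa
  | abbbabba => bbabba => bbba
  | aaab => aab => ab => b
  | abbba => bba

ab->b; aba->b; abb->b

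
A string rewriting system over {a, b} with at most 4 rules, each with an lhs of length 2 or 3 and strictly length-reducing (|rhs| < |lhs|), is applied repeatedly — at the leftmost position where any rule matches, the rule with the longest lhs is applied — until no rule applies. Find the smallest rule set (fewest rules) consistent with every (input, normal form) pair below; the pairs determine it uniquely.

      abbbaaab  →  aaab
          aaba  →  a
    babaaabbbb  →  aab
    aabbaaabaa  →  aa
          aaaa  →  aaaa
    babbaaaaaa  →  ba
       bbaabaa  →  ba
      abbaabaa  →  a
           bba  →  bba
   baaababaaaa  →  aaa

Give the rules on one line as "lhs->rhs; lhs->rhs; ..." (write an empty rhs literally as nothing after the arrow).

  | abbbaaab => abaaaab => aaab
  | aaba => a
  | babaaabbbb => aaabbbb => aaabab => aab
  | aabbaaabaa => aabbaabaa => aabbabaa => aabaa => aa

aba->; baa->ba; bab->; bbb->ba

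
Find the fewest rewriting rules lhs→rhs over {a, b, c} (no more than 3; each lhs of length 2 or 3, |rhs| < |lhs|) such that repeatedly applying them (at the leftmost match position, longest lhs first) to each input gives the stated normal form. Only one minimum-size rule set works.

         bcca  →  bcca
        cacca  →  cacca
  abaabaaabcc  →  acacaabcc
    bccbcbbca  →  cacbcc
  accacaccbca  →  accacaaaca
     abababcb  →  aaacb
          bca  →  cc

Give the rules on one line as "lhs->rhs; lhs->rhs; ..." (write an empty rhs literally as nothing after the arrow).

ba->c; bca->cc; ccb->aa

  | bcca
  | cacca
  | abaabaaabcc => acabaaabcc => acacaabcc
  | bccbcbbca => baacbbca => cacbbca => cacbcc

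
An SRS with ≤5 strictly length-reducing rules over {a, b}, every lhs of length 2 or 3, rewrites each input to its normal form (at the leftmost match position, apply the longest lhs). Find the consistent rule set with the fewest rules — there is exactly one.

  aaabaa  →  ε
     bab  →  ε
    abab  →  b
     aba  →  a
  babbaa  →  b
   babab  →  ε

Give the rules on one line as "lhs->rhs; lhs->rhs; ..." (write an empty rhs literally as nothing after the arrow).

aa->; ab->b; aba->a; bb->

  | aaabaa => abaa => aa => ε
  | bab => bb => ε
  | abab => ab => b
  | aba => a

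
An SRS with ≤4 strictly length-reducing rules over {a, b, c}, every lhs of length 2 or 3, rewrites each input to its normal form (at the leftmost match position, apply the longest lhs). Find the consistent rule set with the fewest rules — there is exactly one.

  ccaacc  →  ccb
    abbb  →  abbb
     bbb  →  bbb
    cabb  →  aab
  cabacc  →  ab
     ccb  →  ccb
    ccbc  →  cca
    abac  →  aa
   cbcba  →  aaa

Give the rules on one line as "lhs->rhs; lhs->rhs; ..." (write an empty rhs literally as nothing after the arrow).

aac->bb; ba->b; bc->a; cab->aa

  | ccaacc => ccbbc => ccba => ccb
  | abbb
  | bbb
  | cabb => aab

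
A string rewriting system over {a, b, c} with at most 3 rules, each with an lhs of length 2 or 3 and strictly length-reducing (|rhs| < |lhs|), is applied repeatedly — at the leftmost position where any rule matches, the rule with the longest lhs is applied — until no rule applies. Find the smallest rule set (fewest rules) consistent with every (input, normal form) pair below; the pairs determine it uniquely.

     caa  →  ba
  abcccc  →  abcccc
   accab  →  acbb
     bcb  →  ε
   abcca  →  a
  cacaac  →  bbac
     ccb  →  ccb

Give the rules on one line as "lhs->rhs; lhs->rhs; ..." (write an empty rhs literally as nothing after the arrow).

  | caa => ba
  | abcccc
  | accab => acbb
  | bcb => ε

bcb->; ca->b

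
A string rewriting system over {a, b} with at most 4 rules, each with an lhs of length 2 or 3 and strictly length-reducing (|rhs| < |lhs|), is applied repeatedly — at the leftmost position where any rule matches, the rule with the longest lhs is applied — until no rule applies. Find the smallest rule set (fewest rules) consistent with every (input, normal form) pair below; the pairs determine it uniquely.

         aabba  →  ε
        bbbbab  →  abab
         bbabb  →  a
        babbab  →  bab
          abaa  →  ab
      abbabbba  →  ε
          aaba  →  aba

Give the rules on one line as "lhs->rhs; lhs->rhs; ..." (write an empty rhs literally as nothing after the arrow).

aa->; aab->ab; bb->; bbb->aa

  | aabba => abba => aa => ε
  | bbbbab => aabab => abab
  | bbabb => abb => a
  | babbab => baab => bab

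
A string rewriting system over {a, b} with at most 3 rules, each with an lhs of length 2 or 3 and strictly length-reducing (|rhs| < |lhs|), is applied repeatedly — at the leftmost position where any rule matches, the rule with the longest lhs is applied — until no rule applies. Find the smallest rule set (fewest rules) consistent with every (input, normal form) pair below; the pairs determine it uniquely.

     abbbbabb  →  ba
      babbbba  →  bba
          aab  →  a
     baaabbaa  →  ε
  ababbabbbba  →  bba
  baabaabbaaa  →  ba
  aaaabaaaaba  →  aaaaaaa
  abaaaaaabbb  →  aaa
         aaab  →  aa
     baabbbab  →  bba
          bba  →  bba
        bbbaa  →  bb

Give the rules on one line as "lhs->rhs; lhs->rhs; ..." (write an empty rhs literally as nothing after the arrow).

  | abbbbabb => bbbabb => bbab => ba
  | babbbba => abbba => bba
  | aab => a
  | baaabbaa => abbaa => baa => ε

ab->; baa->; bab->a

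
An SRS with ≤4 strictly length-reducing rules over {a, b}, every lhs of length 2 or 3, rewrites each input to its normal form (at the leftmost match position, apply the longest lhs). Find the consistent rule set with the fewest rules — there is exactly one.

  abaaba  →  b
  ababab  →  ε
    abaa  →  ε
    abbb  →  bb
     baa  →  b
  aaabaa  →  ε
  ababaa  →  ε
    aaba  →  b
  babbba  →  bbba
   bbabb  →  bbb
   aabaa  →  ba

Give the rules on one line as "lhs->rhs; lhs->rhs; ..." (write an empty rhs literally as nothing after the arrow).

  | abaaba => aaba => baa => b
  | ababab => abab => ab => ε
  | abaa => aa => ε
  | abbb => bb

aa->; aab->ba; ab->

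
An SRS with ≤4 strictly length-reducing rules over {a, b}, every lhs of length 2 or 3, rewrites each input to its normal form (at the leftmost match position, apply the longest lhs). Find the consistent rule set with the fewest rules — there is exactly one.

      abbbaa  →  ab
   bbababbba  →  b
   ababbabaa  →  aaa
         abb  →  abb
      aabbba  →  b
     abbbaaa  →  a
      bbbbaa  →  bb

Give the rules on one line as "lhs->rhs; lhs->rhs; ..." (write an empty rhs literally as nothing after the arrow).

  | abbbaa => abba => ab
  | bbababbba => babbba => bba => b
  | ababbabaa => ababaa => aaa
  | abb

aab->; ba->; bab->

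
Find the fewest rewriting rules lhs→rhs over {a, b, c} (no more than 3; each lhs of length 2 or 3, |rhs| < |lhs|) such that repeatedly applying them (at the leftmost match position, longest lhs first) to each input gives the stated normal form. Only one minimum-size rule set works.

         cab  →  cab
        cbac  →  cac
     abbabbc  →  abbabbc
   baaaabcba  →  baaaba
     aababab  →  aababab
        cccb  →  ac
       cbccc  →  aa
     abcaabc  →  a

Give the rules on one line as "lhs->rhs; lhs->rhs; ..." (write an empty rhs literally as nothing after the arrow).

abc->; cb->c; cc->a

  | cab
  | cbac => cac
  | abbabbc
  | baaaabcba => baaaba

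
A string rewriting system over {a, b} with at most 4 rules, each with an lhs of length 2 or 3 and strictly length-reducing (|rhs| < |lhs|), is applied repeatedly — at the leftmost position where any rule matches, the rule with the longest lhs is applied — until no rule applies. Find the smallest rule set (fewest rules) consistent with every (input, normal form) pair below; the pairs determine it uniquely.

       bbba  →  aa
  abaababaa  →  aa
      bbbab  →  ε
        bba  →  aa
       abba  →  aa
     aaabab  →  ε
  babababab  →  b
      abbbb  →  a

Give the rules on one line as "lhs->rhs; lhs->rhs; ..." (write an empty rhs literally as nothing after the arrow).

  | bbba => aba => aa
  | abaababaa => aaababaa => aabaa => aa
  | bbbab => abab => aab => ε
  | bba => aa

aab->; ab->a; bb->a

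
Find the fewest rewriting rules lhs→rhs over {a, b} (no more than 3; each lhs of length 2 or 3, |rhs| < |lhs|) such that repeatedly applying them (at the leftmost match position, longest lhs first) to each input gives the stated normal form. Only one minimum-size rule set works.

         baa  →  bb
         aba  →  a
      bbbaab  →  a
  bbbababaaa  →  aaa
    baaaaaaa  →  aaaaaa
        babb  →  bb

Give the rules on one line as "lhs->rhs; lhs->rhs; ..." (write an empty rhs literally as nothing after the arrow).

ab->; baa->bb; bba->aa

  | baa => bb
  | aba => a
  | bbbaab => baaab => bbab => aab => a
  | bbbababaaa => baababaaa => bbbabaaa => baabaaa => bbbaaa => baaaa => bbaa => aaa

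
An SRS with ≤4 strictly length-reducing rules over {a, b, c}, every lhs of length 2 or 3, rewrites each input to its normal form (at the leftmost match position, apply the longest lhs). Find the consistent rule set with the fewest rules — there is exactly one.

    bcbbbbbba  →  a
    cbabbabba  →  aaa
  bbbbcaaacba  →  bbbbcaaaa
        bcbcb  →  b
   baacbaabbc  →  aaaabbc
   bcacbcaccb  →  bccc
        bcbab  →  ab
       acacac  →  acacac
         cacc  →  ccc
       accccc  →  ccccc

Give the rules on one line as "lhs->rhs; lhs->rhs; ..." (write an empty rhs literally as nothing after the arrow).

acc->cc; ba->a; cb->

  | bcbbbbbba => bbbbbba => bbbbba => bbbba => bbba => bba => ba => a
  | cbabbabba => abbabba => ababba => aabba => aaba => aaa
  | bbbbcaaacba => bbbbcaaaa
  | bcbcb => bcb => b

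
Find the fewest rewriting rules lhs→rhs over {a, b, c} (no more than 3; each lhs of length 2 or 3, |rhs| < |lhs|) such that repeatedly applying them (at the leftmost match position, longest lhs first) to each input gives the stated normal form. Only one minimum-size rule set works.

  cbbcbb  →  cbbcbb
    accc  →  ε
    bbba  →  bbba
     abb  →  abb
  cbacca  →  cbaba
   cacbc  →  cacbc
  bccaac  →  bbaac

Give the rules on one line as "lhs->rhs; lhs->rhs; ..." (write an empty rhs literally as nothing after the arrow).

  | cbbcbb
  | accc => abc => ε
  | bbba
  | abb

abc->; cc->b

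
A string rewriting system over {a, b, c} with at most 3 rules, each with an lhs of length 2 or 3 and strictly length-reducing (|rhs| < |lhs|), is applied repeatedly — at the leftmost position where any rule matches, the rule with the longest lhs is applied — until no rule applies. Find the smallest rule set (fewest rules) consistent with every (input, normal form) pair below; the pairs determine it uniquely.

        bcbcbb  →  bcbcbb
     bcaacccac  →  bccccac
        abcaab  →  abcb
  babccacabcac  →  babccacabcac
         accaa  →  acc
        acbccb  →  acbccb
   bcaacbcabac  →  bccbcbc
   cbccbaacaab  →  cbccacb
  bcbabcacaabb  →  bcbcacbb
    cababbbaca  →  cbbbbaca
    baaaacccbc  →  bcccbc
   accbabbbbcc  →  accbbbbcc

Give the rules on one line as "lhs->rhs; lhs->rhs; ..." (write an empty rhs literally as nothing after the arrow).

aa->; aba->b; cba->c

  | bcbcbb
  | bcaacccac => bccccac
  | abcaab => abcb
  | babccacabcac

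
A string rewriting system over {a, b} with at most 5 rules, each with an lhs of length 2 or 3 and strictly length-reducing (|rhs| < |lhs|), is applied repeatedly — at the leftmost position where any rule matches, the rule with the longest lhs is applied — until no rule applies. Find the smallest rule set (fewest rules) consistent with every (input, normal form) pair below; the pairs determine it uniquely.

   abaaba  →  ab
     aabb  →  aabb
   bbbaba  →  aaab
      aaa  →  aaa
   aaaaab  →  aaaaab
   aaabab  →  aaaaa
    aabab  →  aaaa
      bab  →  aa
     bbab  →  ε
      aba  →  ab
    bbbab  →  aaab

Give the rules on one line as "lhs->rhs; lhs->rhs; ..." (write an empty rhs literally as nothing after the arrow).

ba->b; baa->; bab->aa; bbb->aa

  | abaaba => aba => ab
  | aabb
  | bbbaba => aaaba => aaab
  | aaa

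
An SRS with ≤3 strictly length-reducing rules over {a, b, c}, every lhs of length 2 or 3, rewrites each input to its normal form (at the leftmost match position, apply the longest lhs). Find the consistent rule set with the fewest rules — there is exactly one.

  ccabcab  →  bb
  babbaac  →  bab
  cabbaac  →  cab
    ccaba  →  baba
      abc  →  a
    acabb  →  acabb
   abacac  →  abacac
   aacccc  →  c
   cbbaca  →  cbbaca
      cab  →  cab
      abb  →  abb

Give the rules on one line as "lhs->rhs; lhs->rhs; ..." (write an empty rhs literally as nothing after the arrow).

  | ccabcab => babcab => baab => bb
  | babbaac => babbc => bab
  | cabbaac => cabbc => cab
  | ccaba => baba

aa->; bc->; cc->b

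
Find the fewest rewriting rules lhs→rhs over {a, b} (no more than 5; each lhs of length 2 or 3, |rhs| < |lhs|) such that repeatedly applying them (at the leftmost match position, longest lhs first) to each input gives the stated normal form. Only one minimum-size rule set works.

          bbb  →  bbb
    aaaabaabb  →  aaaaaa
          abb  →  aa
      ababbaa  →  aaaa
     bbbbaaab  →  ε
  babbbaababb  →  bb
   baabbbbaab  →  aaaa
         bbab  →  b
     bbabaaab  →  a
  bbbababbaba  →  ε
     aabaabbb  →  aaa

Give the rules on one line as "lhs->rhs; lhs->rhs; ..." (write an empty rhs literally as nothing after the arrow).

  | bbb
  | aaaabaabb => aaaaabb => aaaaaa
  | abb => aa
  | ababbaa => abbaa => aaaa

ab->; abb->aa; ba->; bba->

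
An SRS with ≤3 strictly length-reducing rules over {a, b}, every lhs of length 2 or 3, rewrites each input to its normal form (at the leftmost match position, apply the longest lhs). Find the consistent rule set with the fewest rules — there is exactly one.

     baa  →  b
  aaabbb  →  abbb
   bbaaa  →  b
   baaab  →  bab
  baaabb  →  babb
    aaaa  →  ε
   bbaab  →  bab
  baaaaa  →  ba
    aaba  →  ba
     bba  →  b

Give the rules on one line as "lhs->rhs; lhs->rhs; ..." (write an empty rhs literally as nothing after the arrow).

aa->; bba->b

  | baa => b
  | aaabbb => abbb
  | bbaaa => baa => b
  | baaab => bab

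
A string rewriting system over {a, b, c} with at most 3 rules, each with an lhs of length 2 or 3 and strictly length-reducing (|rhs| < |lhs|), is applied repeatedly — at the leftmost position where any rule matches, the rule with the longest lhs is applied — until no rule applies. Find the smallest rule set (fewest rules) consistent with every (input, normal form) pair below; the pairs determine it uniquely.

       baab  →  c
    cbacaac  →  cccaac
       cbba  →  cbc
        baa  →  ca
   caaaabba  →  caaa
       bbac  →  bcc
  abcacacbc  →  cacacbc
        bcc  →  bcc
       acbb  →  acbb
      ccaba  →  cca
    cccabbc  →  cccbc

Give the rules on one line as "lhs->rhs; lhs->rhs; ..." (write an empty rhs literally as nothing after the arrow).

ab->; ba->c

  | baab => cab => c
  | cbacaac => cccaac
  | cbba => cbc
  | baa => ca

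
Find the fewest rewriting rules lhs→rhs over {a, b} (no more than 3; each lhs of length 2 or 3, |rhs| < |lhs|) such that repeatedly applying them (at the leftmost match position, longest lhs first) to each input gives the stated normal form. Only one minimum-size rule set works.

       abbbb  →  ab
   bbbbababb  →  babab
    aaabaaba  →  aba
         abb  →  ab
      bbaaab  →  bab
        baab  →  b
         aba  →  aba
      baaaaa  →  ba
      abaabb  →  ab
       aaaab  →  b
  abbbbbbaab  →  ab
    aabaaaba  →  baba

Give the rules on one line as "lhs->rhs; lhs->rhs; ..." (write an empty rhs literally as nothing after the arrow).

  | abbbb => abbb => abb => ab
  | bbbbababb => bbbababb => bbababb => bababb => babab
  | aaabaaba => abaaba => abba => aba
  | abb => ab

aa->; bb->b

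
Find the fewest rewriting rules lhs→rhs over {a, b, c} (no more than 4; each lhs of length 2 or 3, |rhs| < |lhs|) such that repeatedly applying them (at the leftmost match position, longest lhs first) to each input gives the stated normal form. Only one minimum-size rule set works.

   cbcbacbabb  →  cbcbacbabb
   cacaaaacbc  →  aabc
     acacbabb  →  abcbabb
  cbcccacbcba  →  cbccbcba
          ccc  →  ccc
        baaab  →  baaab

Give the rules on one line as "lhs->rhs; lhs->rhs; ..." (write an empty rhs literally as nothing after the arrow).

  | cbcbacbabb
  | cacaaaacbc => aaaacbc => aabc
  | acacbabb => abcbabb
  | cbcccacbcba => cbccbcba

aac->; aca->ab; cac->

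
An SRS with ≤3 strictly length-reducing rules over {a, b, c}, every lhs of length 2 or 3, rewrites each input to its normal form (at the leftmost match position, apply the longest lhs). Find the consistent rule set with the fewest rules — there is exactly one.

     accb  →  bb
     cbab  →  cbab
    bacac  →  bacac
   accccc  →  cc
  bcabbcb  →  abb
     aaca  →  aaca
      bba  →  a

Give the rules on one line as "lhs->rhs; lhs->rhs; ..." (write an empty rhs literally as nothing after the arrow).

acc->b; bba->a; bc->

  | accb => bb
  | cbab
  | bacac
  | accccc => bccc => cc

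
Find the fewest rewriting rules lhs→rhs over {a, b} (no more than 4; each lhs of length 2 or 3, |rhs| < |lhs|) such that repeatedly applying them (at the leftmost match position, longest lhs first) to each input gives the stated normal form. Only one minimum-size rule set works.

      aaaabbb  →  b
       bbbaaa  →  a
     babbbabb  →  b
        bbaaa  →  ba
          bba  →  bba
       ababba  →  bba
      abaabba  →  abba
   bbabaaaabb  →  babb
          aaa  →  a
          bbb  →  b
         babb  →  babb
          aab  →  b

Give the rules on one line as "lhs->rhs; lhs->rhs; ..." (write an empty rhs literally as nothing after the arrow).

  | aaaabbb => aabbb => bbb => b
  | bbbaaa => baaa => a
  | babbbabb => bababb => bbb => b
  | bbaaa => ba

aa->; aba->; baa->; bbb->b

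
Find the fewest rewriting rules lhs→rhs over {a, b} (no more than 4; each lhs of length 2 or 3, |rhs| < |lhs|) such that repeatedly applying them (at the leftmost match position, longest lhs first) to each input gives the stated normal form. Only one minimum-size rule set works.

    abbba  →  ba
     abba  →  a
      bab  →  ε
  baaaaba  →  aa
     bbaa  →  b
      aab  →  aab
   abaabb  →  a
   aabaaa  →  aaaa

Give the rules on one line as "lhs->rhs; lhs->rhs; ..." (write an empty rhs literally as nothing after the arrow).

  | abbba => ba
  | abba => a
  | bab => ε
  | baaaaba => aaba => aa

aba->a; abb->; baa->; bab->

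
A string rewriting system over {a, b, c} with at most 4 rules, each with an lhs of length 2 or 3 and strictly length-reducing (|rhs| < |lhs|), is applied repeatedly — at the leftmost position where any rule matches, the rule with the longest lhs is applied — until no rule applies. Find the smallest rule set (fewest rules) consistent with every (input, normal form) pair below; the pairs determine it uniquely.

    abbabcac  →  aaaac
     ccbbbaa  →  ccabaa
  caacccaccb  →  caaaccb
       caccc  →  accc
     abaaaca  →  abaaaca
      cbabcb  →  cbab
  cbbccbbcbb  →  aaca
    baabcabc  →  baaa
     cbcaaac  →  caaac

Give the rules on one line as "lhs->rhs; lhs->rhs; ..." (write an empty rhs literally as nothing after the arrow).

bb->a; bc->; cac->ac

  | abbabcac => aaabcac => aaaac
  | ccbbbaa => ccabaa
  | caacccaccb => caaccaccb => caacaccb => caaaccb
  | caccc => accc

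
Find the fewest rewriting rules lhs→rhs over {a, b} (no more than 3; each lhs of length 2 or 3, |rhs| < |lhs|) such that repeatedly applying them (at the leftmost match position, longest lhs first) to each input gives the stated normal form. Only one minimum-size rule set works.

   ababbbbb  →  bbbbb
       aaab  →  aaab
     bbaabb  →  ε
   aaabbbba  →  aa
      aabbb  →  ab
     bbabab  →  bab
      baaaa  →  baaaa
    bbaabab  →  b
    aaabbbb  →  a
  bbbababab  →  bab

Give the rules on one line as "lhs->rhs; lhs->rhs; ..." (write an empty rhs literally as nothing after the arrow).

aba->; abb->; bba->

  | ababbbbb => bbbbb
  | aaab
  | bbaabb => abb => ε
  | aaabbbba => aabba => aa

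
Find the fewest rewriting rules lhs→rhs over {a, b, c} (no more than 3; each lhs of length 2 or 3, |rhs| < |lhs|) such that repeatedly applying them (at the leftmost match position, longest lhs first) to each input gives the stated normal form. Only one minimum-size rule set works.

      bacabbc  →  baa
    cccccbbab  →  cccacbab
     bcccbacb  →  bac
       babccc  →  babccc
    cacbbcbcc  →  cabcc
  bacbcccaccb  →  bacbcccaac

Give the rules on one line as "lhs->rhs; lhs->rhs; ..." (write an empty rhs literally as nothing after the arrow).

  | bacabbc => bbbc => baa
  | cccccbbab => cccacbab
  | bcccbacb => bcacacb => bccb => bac
  | babccc

aca->; bbc->aa; ccb->ac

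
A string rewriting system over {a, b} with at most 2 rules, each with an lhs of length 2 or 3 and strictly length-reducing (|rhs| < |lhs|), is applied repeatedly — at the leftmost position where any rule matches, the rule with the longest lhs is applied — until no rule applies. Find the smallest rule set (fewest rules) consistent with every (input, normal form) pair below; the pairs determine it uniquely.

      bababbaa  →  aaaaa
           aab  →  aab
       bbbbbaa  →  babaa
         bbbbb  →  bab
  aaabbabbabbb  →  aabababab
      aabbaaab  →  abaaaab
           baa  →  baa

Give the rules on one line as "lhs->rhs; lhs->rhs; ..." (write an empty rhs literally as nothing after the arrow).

  | bababbaa => babbaaa => bbaaaa => aaaaa
  | aab
  | bbbbbaa => abbbaa => babaa
  | bbbbb => abbb => bab

abb->ba; bb->a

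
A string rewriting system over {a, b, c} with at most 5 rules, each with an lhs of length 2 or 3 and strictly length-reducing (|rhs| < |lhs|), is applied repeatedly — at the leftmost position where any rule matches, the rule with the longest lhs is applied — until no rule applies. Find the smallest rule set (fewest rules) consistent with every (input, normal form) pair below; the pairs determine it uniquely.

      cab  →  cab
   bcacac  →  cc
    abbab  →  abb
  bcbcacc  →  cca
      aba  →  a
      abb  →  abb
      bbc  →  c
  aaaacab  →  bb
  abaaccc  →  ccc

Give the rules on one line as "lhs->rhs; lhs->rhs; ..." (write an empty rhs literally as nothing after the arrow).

  | cab
  | bcacac => cacac => caac => cbc => cc
  | abbab => abb
  | bcbcacc => cbcacc => ccacc => ccac => cca

aa->b; ac->a; ba->; bc->c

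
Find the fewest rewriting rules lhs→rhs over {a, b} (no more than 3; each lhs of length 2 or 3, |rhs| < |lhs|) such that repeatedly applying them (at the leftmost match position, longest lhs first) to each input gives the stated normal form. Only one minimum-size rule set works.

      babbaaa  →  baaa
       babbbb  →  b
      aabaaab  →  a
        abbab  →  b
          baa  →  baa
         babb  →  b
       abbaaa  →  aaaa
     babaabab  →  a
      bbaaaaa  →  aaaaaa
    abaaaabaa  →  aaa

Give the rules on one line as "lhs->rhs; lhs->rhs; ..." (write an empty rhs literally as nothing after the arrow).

ab->b; bb->a

  | babbaaa => bbbaaa => abaaa => baaa
  | babbbb => bbbbb => abbb => bbb => ab => b
  | aabaaab => abaaab => baaab => baab => bab => bb => a
  | abbab => bbab => aab => ab => b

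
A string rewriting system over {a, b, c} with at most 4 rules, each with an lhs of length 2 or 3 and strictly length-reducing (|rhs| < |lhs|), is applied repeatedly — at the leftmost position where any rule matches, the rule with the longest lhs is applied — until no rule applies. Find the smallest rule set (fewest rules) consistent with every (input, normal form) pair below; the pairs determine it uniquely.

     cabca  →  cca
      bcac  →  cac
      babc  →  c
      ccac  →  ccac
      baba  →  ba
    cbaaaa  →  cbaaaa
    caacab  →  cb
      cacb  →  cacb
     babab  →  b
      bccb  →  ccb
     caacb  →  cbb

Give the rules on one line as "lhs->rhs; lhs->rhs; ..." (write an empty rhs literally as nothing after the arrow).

  | cabca => cca
  | bcac => cac
  | babc => bc => c
  | ccac

aac->b; ab->; bc->c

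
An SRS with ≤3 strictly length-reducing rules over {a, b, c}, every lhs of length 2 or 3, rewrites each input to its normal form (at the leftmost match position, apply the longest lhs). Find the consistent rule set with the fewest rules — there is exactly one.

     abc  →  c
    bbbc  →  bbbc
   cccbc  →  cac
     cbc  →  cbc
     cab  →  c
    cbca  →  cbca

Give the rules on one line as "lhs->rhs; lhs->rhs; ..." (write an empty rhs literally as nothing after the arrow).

  | abc => c
  | bbbc
  | cccbc => cac
  | cbc

ab->; ccb->a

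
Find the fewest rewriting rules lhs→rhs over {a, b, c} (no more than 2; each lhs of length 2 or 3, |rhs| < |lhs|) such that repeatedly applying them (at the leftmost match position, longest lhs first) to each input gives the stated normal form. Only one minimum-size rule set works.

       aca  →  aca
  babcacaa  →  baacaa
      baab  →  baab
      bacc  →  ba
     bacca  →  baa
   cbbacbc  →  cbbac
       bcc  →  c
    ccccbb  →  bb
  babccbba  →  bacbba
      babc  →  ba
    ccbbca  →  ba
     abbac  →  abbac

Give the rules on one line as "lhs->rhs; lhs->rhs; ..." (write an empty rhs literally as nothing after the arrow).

  | aca
  | babcacaa => baacaa
  | baab
  | bacc => ba

bc->; cc->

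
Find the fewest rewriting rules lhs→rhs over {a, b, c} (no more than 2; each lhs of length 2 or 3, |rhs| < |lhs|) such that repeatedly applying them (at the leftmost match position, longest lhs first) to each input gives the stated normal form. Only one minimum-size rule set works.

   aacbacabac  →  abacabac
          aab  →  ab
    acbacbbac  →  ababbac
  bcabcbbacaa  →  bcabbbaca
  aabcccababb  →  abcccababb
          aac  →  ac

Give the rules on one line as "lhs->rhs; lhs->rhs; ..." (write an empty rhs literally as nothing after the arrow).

aa->a; cb->b

  | aacbacabac => acbacabac => abacabac
  | aab => ab
  | acbacbbac => abacbbac => ababbac
  | bcabcbbacaa => bcabbbacaa => bcabbbaca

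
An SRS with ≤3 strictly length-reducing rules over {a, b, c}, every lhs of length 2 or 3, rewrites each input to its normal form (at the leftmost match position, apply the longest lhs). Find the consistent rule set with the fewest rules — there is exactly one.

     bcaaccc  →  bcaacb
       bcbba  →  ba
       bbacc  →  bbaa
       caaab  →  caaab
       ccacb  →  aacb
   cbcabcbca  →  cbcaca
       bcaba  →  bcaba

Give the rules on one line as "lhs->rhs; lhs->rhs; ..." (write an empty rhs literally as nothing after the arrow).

  | bcaaccc => bcaacb
  | bcbba => ba
  | bbacc => bbaa
  | caaab

bcb->; cc->a; ccc->cb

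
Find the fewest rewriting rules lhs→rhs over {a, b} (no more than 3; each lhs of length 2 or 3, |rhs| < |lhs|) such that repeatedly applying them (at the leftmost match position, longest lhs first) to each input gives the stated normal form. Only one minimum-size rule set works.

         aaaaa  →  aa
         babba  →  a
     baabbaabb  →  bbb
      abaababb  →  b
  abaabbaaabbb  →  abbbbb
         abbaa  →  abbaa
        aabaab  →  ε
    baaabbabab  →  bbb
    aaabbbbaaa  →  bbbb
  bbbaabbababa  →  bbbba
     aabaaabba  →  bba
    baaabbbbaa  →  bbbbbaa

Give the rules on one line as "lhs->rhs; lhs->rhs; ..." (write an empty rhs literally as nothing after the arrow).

aaa->; aab->; bab->aa

  | aaaaa => aa
  | babba => aaba => a
  | baabbaabb => bbaabb => bbb
  | abaababb => ababb => aaab => b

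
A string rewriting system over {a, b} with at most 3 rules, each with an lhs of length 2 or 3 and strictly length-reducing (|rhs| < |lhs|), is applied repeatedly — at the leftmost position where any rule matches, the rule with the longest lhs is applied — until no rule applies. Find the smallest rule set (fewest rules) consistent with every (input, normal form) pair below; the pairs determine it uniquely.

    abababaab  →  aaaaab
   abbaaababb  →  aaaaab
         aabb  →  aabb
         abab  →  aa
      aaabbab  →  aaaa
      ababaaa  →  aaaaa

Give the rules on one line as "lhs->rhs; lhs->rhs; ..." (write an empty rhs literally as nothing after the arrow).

ba->a; bab->a

  | abababaab => aaabaab => aaaaab
  | abbaaababb => abaaababb => aaaababb => aaaaab
  | aabb
  | abab => aa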